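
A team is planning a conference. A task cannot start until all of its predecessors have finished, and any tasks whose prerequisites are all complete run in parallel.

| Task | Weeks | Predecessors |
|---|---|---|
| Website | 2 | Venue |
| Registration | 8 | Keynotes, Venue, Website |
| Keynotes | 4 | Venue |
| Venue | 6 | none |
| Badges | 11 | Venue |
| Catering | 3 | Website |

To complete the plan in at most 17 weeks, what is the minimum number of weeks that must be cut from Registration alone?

1

Current finish: 18 weeks; target: 17.
Registration is on every critical path, so each week cut from Registration cuts the finish by one (this holds down to a finish of 17).
Need 18 − 17 = 1 week off Registration → Registration becomes 7 weeks, finish becomes 17.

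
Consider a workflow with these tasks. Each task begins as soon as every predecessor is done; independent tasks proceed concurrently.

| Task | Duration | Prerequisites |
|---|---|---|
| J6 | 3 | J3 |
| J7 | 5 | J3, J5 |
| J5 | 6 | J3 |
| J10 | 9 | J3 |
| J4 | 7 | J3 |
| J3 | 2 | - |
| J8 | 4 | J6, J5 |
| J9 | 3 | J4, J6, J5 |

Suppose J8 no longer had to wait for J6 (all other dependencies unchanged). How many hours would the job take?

13

Before: longest chain J3→J5→J7 = 2+6+5 = 13, finish 13.
Dropping J6→J8 doesn't change J8's earliest start (8); another predecessor still binds.
New critical path: J3→J5→J7 = 2+6+5 = 13 ⇒ 13 hours.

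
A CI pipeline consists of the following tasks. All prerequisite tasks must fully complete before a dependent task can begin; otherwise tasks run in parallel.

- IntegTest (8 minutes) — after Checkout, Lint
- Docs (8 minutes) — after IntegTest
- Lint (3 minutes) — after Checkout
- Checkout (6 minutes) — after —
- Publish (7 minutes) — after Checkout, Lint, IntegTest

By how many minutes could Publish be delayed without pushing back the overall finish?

1

Critical path: Checkout→Lint→IntegTest→Docs = 6+3+8+8 = 25, so the finish is 25 minutes.
The longest chain containing Publish totals 24 minutes.
Slack of Publish = 18 − 17 = 1 minute.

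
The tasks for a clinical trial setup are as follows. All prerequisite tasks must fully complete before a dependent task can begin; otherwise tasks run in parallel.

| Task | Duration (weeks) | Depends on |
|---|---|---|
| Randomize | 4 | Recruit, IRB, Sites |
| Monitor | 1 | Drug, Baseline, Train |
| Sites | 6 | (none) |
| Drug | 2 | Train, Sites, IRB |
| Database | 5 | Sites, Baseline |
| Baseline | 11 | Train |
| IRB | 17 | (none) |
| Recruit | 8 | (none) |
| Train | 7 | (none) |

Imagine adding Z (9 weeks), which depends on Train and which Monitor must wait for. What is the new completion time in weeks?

Originally the plan takes 23 weeks.
With Z inserted, Monitor now waits for max(Drug, Baseline, Train, Z).
New critical path: Train→Baseline→Database = 7+11+5 = 23 ⇒ 23 weeks.

23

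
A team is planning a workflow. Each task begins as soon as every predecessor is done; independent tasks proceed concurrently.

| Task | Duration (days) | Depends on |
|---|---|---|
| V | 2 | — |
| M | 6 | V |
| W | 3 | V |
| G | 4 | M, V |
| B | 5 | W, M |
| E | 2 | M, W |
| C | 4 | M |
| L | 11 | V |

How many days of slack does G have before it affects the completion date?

The longest chain is V→M→B = 2+6+5 = 13; overall finish 13 days.
The longest chain containing G totals 12 days.
So G can slip 13 − 12 = 1 day.

1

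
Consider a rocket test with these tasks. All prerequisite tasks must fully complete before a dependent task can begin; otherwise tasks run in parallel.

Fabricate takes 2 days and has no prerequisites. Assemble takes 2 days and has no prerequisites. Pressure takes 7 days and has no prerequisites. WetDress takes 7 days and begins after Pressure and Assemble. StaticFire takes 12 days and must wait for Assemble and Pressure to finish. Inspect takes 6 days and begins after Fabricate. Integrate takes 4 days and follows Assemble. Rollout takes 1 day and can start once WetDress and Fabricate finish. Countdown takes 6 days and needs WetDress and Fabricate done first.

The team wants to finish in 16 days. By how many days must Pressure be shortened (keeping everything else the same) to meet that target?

4

Current finish: 20 days; target: 16.
Pressure is on every critical path, so each day cut from Pressure cuts the finish by one (this holds down to a finish of 15).
Need 20 − 16 = 4 days off Pressure → Pressure becomes 3 days, finish becomes 16.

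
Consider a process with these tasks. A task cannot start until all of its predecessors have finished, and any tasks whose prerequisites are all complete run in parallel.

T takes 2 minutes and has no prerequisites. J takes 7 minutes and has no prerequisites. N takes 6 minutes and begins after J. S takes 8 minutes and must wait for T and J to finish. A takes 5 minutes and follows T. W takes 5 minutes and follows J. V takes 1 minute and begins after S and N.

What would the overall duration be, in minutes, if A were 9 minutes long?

16

Critical path before the change: J→S→V = 7+8+1 = 16 giving 16 minutes.
A has 9 minutes of float (longest path through it is 7).
No other chain overtakes it, so the finish is 16 minutes.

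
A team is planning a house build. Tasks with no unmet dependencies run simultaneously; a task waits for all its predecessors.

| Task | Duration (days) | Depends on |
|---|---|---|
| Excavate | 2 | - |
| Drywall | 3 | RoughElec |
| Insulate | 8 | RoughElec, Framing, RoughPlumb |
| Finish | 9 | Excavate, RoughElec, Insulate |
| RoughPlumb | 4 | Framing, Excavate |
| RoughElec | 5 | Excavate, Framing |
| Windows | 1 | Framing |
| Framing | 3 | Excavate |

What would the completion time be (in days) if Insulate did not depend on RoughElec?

26

With the dependency in place, Excavate→Framing→RoughElec→Insulate→Finish = 2+3+5+8+9 = 27 sets the finish at 27 days.
Without RoughElec→Insulate, Insulate's earliest start moves from 10 to 9.
After: Excavate→Framing→RoughPlumb→Insulate→Finish = 2+3+4+8+9 = 26 → 26 days.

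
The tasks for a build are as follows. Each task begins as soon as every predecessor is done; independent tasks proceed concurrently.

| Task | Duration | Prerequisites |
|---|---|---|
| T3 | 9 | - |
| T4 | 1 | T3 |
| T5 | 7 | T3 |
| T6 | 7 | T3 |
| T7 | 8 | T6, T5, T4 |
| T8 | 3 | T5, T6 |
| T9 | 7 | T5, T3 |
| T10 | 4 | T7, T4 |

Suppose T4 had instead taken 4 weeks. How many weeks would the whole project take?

Critical path before the change: T3→T5→T7→T10 = 9+7+8+4 = 28 giving 28 weeks.
T4 has 6 weeks of float (longest path through it is 22).
That remains the longest chain; total 28 weeks.

28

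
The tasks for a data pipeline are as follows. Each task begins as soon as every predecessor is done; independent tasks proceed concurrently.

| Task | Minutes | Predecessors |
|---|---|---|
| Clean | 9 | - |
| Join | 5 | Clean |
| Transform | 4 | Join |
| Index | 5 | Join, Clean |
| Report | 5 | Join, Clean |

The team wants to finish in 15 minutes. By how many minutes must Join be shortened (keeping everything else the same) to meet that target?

Current finish: 19 minutes; target: 15.
Join is on every critical path, so each minute cut from Join cuts the finish by one (this holds down to a finish of 15).
Need 19 − 15 = 4 minutes off Join → Join becomes 1 minute, finish becomes 15.

4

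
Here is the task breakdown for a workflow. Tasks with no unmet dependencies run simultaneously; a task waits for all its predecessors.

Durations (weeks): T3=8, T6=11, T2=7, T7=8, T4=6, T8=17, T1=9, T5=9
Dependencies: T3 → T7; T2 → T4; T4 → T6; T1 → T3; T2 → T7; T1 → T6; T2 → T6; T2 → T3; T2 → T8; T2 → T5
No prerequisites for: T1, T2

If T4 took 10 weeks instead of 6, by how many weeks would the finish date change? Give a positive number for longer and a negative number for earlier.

3

Critical path before the change: T1→T3→T7 = 9+8+8 = 25 giving 25 weeks.
T4 is off the critical path — its longest chain is 24 weeks, giving 1 of slack.
Now T2→T4→T6 = 7+10+11 = 28 is longest, so the finish becomes 28 weeks.
Change in finish: 28 − 25 = +3 weeks.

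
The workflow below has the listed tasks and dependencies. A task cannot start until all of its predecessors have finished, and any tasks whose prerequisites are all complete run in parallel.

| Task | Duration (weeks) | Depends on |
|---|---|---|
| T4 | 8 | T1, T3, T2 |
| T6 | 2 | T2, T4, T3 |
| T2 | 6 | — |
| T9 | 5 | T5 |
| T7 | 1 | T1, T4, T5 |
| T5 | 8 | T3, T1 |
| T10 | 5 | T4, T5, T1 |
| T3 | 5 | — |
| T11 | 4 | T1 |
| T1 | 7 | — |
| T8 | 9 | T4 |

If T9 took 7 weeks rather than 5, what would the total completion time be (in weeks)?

24

As given, the longest chain is T1→T4→T8 = 7+8+9 = 24, so the finish is 24 weeks.
T9 has 4 weeks of float (longest path through it is 20).
The critical path is still T1→T4→T8; finish is now 24 weeks.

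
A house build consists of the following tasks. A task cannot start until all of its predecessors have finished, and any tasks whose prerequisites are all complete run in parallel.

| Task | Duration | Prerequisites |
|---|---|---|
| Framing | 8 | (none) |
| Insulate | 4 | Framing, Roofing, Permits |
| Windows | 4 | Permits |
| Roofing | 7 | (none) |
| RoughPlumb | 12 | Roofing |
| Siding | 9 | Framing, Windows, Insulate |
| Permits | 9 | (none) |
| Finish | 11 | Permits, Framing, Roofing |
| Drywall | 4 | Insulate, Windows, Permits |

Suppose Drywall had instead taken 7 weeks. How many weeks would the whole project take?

Critical path before the change: Permits→Windows→Siding = 9+4+9 = 22 giving 22 weeks.
Drywall is off the critical path — its longest chain is 17 weeks, giving 5 of slack.
The critical path is still Permits→Windows→Siding; finish is now 22 weeks.

22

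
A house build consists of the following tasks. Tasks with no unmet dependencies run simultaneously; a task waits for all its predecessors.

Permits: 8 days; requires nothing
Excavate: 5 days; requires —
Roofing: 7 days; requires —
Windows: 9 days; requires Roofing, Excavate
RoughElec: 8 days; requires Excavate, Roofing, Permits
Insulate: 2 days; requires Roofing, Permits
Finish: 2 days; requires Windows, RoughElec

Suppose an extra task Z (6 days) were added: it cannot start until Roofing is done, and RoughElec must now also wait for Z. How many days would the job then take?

23

Originally the job takes 18 days.
With Z inserted, RoughElec now waits for max(Excavate, Roofing, Permits, Z).
New critical path: Roofing→Z→RoughElec→Finish = 7+6+8+2 = 23 ⇒ 23 days.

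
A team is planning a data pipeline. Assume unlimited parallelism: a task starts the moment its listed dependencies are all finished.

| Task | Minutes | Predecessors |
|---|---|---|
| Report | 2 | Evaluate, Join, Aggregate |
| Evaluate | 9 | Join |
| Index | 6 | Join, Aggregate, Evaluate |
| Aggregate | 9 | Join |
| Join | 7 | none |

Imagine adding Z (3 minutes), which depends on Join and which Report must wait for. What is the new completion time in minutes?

22

Originally the project takes 22 minutes.
With Z inserted, Report now waits for max(Evaluate, Join, Aggregate, Z).
New critical path: Join→Aggregate→Index = 7+9+6 = 22 ⇒ 22 minutes.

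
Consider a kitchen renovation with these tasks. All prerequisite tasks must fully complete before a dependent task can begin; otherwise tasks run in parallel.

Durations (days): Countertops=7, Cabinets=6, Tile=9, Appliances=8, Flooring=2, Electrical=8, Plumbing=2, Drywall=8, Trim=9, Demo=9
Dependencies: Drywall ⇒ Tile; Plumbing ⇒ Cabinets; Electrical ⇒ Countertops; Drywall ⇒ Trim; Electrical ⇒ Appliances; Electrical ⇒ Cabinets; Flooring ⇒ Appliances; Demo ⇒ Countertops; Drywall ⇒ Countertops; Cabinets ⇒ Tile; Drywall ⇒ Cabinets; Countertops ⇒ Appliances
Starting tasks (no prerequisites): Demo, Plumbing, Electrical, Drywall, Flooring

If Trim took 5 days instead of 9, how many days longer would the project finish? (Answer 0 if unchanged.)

0

The binding path is Demo→Countertops→Appliances = 9+7+8 = 24; finish at 24 days.
Trim is off the critical path — its longest chain is 17 days, giving 7 of slack.
The critical path is still Demo→Countertops→Appliances; finish is now 24 days.
Change in finish: 24 − 24 = +0 days.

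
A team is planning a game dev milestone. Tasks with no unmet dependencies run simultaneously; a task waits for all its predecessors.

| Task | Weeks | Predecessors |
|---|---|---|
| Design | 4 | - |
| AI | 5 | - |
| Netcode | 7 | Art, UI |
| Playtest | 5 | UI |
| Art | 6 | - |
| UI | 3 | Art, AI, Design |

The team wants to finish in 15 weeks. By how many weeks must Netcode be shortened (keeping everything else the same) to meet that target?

Current finish: 16 weeks; target: 15.
Netcode is on every critical path, so each week cut from Netcode cuts the finish by one (this holds down to a finish of 14).
Need 16 − 15 = 1 week off Netcode → Netcode becomes 6 weeks, finish becomes 15.

1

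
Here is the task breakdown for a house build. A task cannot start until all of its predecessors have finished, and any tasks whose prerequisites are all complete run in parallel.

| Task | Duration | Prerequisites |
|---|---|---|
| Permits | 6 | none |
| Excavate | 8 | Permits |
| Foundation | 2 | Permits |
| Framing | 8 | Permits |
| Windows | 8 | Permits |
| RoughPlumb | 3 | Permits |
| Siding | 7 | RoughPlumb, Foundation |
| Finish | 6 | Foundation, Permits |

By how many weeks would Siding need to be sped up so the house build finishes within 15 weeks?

1

Current finish: 16 weeks; target: 15.
Siding is on every critical path, so each week cut from Siding cuts the finish by one (this holds down to a finish of 14).
Need 16 − 15 = 1 week off Siding → Siding becomes 6 weeks, finish becomes 15.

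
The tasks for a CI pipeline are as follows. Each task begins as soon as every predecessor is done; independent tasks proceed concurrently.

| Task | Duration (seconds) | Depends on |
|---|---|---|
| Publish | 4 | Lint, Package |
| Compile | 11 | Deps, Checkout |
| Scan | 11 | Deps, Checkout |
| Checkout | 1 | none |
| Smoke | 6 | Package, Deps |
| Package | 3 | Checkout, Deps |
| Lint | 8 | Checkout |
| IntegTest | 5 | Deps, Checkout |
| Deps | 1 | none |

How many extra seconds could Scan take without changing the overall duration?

Checkout→Lint→Publish = 1+8+4 = 13 sets the makespan at 13 seconds.
Longest path through Scan: 12 seconds (earliest finish 12, latest finish 13).
Slack of Scan = 2 − 1 = 1 second.

1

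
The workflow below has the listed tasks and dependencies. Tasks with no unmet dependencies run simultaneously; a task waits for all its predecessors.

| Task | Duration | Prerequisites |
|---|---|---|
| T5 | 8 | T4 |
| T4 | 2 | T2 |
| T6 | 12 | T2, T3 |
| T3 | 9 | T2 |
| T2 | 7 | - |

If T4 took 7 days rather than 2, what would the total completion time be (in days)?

28

Critical path before the change: T2→T3→T6 = 7+9+12 = 28 giving 28 days.
T4 is off the critical path — its longest chain is 17 days, giving 11 of slack.
That remains the longest chain; total 28 days.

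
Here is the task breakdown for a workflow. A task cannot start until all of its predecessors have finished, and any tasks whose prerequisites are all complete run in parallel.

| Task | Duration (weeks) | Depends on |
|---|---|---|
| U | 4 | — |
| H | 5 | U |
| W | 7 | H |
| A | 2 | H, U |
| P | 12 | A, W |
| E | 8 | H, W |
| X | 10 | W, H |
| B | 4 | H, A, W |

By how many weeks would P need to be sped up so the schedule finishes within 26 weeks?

Current finish: 28 weeks; target: 26.
P is on every critical path, so each week cut from P cuts the finish by one (this holds down to a finish of 26).
Need 28 − 26 = 2 weeks off P → P becomes 10 weeks, finish becomes 26.

2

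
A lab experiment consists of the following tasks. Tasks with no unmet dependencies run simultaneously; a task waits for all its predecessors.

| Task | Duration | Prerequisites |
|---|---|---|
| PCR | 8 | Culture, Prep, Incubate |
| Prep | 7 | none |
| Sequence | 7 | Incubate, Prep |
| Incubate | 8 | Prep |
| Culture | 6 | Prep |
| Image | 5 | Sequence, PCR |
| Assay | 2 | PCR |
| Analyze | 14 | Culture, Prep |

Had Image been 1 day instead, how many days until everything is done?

27

Actual critical path: Prep→Incubate→PCR→Image = 7+8+8+5 = 28 ⇒ 28 days.
Since Image is critical, the -4 change carries straight to that chain (now 24 days).
The binding chain switches to Prep→Culture→Analyze = 7+6+14 = 27; finish 27 days.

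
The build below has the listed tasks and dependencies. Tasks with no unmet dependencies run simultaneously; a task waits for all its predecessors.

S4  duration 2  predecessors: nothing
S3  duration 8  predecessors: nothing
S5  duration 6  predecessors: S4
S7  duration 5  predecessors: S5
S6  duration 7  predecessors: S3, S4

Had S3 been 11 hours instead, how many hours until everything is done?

18

As given, the longest chain is S3→S6 = 8+7 = 15, so the finish is 15 hours.
S3 lies on that path, so at 11 hours the path becomes 18 hours.
No other chain overtakes it, so the finish is 18 hours.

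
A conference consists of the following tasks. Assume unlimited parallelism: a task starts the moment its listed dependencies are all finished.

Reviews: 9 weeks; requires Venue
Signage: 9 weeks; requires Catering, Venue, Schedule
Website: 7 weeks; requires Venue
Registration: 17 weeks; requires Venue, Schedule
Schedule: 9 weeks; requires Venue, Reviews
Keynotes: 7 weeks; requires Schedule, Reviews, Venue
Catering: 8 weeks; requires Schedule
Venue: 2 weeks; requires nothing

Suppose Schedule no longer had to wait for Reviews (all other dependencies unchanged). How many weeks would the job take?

With the dependency in place, Venue→Reviews→Schedule→Registration = 2+9+9+17 = 37 sets the finish at 37 weeks.
Without Reviews→Schedule, Schedule's earliest start moves from 11 to 2.
New critical path: Venue→Schedule→Registration = 2+9+17 = 28 ⇒ 28 weeks.

28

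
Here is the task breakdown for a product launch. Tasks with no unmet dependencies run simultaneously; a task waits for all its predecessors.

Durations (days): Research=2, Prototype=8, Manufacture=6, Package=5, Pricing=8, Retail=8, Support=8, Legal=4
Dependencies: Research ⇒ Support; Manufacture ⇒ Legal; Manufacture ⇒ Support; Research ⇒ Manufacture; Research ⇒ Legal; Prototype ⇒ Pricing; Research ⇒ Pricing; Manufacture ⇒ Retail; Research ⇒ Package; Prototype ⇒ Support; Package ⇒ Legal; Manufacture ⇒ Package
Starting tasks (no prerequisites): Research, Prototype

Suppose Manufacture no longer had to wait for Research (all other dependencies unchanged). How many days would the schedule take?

16

Original critical path: Research→Manufacture→Package→Legal = 2+6+5+4 = 17 ⇒ 17 days.
Without Research→Manufacture, Manufacture's earliest start moves from 2 to 0.
New critical path: Prototype→Pricing = 8+8 = 16 ⇒ 16 days.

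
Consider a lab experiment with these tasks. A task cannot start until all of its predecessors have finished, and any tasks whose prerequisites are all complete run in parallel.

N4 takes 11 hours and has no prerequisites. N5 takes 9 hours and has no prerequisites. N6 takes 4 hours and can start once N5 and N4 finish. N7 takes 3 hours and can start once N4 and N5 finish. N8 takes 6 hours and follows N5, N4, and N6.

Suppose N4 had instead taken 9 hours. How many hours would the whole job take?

As given, the longest chain is N4→N6→N8 = 11+4+6 = 21, so the finish is 21 hours.
Since N4 is critical, the -2 change carries straight to that chain (now 19 hours).
The critical path is still N4→N6→N8; finish is now 19 hours.

19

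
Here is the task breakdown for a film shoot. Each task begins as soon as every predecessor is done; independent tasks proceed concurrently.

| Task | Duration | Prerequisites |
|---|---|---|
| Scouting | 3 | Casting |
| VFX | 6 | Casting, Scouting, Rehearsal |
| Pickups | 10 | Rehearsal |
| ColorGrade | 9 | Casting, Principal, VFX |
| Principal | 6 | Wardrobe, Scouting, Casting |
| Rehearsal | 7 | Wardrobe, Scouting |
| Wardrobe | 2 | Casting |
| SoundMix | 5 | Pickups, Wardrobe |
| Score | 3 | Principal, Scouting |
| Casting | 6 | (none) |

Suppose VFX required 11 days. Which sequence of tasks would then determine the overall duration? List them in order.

Actual critical path: Casting→Scouting→Rehearsal→VFX→ColorGrade = 6+3+7+6+9 = 31 ⇒ 31 days.
VFX lies on that path, so at 11 days the path becomes 36 days.
That remains the longest chain; total 36 days.

Casting, Scouting, Rehearsal, VFX, ColorGrade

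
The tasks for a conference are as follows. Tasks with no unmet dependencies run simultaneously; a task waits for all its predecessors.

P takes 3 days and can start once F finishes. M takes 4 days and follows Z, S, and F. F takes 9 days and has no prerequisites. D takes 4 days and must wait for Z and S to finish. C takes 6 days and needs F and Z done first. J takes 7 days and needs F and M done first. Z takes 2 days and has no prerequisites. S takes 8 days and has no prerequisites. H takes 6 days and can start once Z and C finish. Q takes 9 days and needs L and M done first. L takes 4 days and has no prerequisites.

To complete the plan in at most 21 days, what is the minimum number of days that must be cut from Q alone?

1

Current finish: 22 days; target: 21.
Q is on every critical path, so each day cut from Q cuts the finish by one (this holds down to a finish of 21).
Need 22 − 21 = 1 day off Q → Q becomes 8 days, finish becomes 21.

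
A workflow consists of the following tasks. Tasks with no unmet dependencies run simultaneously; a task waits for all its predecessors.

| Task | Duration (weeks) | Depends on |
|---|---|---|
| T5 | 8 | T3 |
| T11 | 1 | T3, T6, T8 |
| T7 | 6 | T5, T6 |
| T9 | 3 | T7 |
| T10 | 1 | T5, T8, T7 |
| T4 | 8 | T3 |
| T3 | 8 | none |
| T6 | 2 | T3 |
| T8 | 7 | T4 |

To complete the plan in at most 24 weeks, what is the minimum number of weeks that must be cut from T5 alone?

1

Current finish: 25 weeks; target: 24.
T5 is on every critical path, so each week cut from T5 cuts the finish by one (this holds down to a finish of 24).
Need 25 − 24 = 1 week off T5 → T5 becomes 7 weeks, finish becomes 24.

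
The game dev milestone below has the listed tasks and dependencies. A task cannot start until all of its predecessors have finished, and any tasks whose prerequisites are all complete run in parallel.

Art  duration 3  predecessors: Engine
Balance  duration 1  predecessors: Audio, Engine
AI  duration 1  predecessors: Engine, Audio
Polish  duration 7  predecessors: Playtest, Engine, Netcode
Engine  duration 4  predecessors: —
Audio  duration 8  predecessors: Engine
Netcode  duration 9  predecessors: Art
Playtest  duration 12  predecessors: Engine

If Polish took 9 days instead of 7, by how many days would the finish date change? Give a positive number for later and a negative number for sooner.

2

Critical path before the change: Engine→Art→Netcode→Polish = 4+3+9+7 = 23 giving 23 days.
Polish is on the critical path; changing it to 9 makes that path 25 days.
The critical path is still Engine→Art→Netcode→Polish; finish is now 25 days.
Change in finish: 25 − 23 = +2 days.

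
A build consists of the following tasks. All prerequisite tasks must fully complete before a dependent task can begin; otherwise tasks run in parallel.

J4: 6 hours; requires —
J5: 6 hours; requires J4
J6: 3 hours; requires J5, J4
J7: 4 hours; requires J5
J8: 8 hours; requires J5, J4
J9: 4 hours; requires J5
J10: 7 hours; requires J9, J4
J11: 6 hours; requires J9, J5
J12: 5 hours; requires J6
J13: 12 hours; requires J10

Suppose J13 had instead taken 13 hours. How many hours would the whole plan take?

36

Critical path before the change: J4→J5→J9→J10→J13 = 6+6+4+7+12 = 35 giving 35 hours.
J13 is on the critical path; changing it to 13 makes that path 36 hours.
The critical path is still J4→J5→J9→J10→J13; finish is now 36 hours.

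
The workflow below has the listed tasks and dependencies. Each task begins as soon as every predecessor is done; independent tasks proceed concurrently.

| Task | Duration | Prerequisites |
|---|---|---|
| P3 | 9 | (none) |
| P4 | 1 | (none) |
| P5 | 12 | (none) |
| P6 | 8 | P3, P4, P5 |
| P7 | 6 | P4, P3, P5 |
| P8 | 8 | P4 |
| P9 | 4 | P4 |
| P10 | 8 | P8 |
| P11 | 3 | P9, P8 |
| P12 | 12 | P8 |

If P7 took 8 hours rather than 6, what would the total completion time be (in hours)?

The binding path is P4→P8→P12 = 1+8+12 = 21; finish at 21 hours.
P7 is off the critical path — its longest chain is 18 hours, giving 3 of slack.
No other chain overtakes it, so the finish is 21 hours.

21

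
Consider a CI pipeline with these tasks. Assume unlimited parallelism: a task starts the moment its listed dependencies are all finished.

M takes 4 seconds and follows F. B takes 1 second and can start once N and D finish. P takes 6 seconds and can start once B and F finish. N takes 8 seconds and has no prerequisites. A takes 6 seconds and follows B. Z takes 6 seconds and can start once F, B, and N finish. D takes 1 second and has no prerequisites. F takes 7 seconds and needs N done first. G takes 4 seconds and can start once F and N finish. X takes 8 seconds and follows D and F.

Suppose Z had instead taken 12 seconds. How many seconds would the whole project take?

Baseline: N→F→X = 8+7+8 = 23 → 23 seconds.
Z has 2 seconds of float (longest path through it is 21).
The binding chain switches to N→F→Z = 8+7+12 = 27; finish 27 seconds.

27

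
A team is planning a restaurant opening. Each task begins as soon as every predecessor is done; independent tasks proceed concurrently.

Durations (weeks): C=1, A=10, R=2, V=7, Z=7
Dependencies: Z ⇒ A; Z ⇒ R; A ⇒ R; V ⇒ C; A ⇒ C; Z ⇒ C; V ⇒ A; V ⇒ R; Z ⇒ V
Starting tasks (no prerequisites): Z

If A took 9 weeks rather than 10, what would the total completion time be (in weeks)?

Baseline: Z→V→A→R = 7+7+10+2 = 26 → 26 weeks.
A is on the critical path; changing it to 9 makes that path 25 weeks.
No other chain overtakes it, so the finish is 25 weeks.

25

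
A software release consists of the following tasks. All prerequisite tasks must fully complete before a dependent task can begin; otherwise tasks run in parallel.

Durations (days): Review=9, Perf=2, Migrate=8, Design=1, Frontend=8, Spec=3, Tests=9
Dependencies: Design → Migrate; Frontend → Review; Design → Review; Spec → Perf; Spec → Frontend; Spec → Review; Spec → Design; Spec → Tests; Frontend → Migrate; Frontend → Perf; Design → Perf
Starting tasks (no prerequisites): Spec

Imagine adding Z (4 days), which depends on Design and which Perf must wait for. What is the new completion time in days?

Originally the schedule takes 20 days.
With Z inserted, Perf now waits for max(Spec, Design, Frontend, Z).
New critical path: Spec→Frontend→Review = 3+8+9 = 20 ⇒ 20 days.

20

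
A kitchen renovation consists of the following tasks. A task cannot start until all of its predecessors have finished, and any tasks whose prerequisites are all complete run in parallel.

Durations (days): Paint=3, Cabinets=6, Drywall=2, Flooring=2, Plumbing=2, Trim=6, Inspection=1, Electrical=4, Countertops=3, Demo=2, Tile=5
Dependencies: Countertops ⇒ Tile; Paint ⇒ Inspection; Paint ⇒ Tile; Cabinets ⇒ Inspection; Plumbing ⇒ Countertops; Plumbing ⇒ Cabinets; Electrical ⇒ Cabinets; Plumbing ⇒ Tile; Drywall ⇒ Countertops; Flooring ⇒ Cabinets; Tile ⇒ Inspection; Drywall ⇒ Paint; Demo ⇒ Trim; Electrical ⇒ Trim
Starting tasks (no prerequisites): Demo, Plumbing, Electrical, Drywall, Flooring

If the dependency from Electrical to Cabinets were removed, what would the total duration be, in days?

With the dependency in place, Plumbing→Countertops→Tile→Inspection = 2+3+5+1 = 11 sets the finish at 11 days.
Without Electrical→Cabinets, Cabinets's earliest start moves from 4 to 2.
The longest chain is now Plumbing→Countertops→Tile→Inspection = 2+3+5+1 = 11, so the job takes 11 days.

11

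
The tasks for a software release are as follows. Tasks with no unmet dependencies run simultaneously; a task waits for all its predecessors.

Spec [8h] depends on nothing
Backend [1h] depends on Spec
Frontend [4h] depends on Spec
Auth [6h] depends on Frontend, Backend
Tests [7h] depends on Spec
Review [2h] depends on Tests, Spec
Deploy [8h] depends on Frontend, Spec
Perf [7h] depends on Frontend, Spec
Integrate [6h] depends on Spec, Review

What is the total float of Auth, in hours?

Critical path: Spec→Tests→Review→Integrate = 8+7+2+6 = 23, so the finish is 23 hours.
Longest path through Auth: 18 hours (earliest finish 18, latest finish 23).
Slack of Auth = 17 − 12 = 5 hours.

5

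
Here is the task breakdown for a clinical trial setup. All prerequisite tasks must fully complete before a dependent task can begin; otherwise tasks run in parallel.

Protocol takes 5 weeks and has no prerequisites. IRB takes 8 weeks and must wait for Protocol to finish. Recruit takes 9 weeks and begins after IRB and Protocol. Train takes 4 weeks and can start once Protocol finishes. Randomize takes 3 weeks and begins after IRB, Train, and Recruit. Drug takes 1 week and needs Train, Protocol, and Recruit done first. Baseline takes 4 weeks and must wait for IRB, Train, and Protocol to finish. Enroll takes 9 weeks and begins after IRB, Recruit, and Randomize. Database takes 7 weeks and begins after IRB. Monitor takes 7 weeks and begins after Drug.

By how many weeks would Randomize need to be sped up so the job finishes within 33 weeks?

1

Current finish: 34 weeks; target: 33.
Randomize is on every critical path, so each week cut from Randomize cuts the finish by one (this holds down to a finish of 32).
Need 34 − 33 = 1 week off Randomize → Randomize becomes 2 weeks, finish becomes 33.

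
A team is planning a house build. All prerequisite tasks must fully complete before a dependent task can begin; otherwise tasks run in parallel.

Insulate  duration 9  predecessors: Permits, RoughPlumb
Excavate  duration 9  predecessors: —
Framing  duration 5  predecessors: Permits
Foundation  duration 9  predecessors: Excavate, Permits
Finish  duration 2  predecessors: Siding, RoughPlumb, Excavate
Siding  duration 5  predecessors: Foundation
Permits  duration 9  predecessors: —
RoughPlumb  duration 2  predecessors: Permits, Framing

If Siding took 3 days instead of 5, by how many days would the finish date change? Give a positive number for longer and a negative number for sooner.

0

Actual critical path: Permits→Foundation→Siding→Finish = 9+9+5+2 = 25 ⇒ 25 days.
Since Siding is critical, the -2 change carries straight to that chain (now 23 days).
Now Permits→Framing→RoughPlumb→Insulate = 9+5+2+9 = 25 is longest, so the finish becomes 25 days.
Change in finish: 25 − 25 = +0 days.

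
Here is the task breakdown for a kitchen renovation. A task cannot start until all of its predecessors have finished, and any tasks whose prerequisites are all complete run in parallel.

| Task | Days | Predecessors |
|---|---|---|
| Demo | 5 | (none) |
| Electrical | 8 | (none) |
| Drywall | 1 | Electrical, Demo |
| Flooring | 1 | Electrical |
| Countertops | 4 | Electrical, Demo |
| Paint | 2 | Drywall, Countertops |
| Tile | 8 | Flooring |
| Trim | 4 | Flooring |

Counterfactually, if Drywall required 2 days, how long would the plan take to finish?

17

As given, the longest chain is Electrical→Flooring→Tile = 8+1+8 = 17, so the finish is 17 days.
Drywall is off the critical path — its longest chain is 11 days, giving 6 of slack.
No other chain overtakes it, so the finish is 17 days.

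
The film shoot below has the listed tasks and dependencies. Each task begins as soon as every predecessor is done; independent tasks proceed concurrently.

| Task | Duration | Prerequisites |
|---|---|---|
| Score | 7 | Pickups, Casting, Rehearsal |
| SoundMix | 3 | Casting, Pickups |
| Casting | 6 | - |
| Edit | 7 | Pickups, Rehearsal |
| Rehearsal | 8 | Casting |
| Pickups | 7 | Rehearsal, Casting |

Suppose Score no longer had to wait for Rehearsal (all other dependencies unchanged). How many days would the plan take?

Original critical path: Casting→Rehearsal→Pickups→Edit = 6+8+7+7 = 28 ⇒ 28 days.
Dropping Rehearsal→Score doesn't change Score's earliest start (21); another predecessor still binds.
After: Casting→Rehearsal→Pickups→Edit = 6+8+7+7 = 28 → 28 days.

28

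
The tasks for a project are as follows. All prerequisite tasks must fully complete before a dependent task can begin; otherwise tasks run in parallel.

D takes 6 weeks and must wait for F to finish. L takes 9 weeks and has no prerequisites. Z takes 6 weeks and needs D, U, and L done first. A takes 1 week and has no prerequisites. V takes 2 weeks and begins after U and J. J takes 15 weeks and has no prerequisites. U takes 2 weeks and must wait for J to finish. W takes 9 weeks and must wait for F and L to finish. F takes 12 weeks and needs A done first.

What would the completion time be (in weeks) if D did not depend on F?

23

With the dependency in place, A→F→D→Z = 1+12+6+6 = 25 sets the finish at 25 weeks.
Without F→D, D's earliest start moves from 13 to 0.
New critical path: J→U→Z = 15+2+6 = 23 ⇒ 23 weeks.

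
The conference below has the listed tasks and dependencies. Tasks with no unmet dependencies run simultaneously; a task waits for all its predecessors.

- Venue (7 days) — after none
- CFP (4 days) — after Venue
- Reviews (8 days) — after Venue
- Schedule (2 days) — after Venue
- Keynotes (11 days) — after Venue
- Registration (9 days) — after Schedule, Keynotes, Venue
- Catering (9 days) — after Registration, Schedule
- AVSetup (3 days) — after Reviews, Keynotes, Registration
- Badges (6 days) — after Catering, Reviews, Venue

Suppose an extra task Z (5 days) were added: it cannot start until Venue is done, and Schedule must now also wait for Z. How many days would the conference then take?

42

Originally the conference takes 42 days.
With Z inserted, Schedule now waits for max(Venue, Z).
New critical path: Venue→Keynotes→Registration→Catering→Badges = 7+11+9+9+6 = 42 ⇒ 42 days.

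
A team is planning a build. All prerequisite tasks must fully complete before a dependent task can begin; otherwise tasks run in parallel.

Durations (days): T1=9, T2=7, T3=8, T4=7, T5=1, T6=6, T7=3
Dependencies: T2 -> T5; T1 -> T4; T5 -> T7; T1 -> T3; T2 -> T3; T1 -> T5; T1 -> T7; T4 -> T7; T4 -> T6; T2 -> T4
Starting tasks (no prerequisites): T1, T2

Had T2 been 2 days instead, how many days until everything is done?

22

As given, the longest chain is T1→T4→T6 = 9+7+6 = 22, so the finish is 22 days.
The longest path through T2 is only 20 days, so T2 has float 2.
No other chain overtakes it, so the finish is 22 days.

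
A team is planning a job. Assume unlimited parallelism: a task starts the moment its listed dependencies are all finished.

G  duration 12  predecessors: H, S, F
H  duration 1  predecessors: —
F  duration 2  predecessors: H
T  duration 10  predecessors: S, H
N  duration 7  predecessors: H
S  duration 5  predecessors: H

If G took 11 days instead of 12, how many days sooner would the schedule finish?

Actual critical path: H→S→G = 1+5+12 = 18 ⇒ 18 days.
G is on the critical path; changing it to 11 makes that path 17 days.
That remains the longest chain; total 17 days.
Change in finish: 17 − 18 = -1 days.

1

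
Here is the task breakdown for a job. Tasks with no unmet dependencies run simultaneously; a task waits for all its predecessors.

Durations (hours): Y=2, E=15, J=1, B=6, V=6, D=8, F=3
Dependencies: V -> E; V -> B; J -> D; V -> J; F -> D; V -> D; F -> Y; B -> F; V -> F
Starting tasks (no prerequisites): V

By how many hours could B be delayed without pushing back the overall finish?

The longest chain is V→B→F→D = 6+6+3+8 = 23; overall finish 23 hours.
B finishes as early as 12 and must finish by 12.
Slack of B = 6 − 6 = 0 hours.

0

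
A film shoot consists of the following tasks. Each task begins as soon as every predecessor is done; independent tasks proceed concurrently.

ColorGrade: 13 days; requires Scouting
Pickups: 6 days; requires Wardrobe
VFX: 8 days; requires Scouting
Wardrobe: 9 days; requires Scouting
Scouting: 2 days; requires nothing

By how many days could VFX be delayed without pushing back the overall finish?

The longest chain is Scouting→Wardrobe→Pickups = 2+9+6 = 17; overall finish 17 days.
The longest chain containing VFX totals 10 days.
So VFX can slip 17 − 10 = 7 days.

7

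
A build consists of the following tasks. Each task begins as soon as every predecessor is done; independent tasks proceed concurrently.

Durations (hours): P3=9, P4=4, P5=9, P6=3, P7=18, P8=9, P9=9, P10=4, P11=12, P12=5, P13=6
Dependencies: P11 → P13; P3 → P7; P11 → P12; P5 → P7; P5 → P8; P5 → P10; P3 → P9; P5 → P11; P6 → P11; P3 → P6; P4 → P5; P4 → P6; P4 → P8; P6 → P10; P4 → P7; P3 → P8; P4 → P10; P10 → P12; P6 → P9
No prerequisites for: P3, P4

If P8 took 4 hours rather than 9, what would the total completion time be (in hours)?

31

As given, the longest chain is P4→P5→P7 = 4+9+18 = 31, so the finish is 31 hours.
P8 is off the critical path — its longest chain is 22 hours, giving 9 of slack.
No other chain overtakes it, so the finish is 31 hours.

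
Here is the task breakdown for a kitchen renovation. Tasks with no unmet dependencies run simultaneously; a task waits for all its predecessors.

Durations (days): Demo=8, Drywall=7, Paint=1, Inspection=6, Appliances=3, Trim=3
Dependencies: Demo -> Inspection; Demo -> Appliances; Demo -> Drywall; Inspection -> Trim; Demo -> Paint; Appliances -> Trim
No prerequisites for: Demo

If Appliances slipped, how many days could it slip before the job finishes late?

The longest chain is Demo→Inspection→Trim = 8+6+3 = 17; overall finish 17 days.
Longest path through Appliances: 14 days (earliest finish 11, latest finish 14).
So Appliances can slip 14 − 11 = 3 days.

3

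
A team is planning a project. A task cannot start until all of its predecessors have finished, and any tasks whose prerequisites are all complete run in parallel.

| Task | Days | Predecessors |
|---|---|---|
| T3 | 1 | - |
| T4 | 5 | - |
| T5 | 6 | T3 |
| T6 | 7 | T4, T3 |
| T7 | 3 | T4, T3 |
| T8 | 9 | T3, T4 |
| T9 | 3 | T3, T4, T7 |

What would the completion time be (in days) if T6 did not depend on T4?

14

Before: longest chain T4→T8 = 5+9 = 14, finish 14.
Without T4→T6, T6's earliest start moves from 5 to 1.
New critical path: T4→T8 = 5+9 = 14 ⇒ 14 days.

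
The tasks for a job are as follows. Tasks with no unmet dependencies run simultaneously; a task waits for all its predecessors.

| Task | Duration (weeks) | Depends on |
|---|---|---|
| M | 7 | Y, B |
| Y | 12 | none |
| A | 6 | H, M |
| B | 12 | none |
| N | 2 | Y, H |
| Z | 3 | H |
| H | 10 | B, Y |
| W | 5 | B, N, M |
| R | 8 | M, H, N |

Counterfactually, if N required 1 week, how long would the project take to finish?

Critical path before the change: Y→H→N→R = 12+10+2+8 = 32 giving 32 weeks.
Since N is critical, the -1 change carries straight to that chain (now 31 weeks).
The critical path is still Y→H→N→R; finish is now 31 weeks.

31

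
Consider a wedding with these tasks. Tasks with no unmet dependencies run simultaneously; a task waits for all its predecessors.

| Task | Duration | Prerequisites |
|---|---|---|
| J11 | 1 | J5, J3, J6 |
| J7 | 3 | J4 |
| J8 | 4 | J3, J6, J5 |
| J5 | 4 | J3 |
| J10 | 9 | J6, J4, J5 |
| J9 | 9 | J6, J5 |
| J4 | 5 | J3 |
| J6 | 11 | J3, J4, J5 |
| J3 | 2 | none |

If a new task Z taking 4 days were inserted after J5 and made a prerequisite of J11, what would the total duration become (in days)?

27

Originally the job takes 27 days.
With Z inserted, J11 now waits for max(J5, J3, J6, Z).
New critical path: J3→J4→J6→J9 = 2+5+11+9 = 27 ⇒ 27 days.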